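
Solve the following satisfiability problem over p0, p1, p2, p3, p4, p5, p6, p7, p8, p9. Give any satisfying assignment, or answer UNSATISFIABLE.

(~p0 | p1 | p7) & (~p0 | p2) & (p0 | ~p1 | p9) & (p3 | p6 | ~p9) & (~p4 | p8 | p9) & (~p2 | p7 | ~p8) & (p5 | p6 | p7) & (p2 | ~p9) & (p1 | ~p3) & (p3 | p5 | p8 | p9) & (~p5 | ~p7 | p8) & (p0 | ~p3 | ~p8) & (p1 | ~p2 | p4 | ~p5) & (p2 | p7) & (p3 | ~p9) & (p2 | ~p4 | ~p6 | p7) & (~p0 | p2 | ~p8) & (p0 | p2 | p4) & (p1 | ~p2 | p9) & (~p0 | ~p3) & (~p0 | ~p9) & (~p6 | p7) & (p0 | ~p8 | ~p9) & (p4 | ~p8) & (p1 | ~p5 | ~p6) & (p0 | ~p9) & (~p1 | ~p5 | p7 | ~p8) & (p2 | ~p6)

Set p0 = True.
  then (~p0 | p2) forces p2 = True.
  then (~p0 | ~p3) forces p3 = False.
  then (~p0 | ~p9) forces p9 = False.
  then (p1 | ~p2 | p9) forces p1 = True.
Set p4 = True.
  then (~p4 | p8 | p9) forces p8 = True.
  then (~p2 | p7 | ~p8) forces p7 = True.
Set p5 = True.
Set p6 = True.
All clauses satisfied.

p0=T; p1=T; p2=T; p3=F; p4=T; p5=T; p6=T; p7=T; p8=T; p9=F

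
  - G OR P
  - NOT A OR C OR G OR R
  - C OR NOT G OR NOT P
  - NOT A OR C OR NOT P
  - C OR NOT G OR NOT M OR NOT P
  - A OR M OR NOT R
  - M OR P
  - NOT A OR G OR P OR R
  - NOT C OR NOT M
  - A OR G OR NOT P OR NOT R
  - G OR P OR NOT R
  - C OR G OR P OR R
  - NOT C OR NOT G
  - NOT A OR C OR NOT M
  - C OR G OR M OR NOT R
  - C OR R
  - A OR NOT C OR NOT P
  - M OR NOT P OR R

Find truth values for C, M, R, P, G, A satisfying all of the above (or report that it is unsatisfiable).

Set C = False.
  then (C OR R) forces R = True.
Try M = False:
  (A OR M OR NOT R) forces A = True.
  (NOT A OR C OR NOT P) forces P = False.
  clause (M OR P) is falsified — backtrack.
So M = True.
  then (NOT A OR C OR NOT M) forces A = False.
Set P = False.
  then (G OR P) forces G = True.
All clauses satisfied.

C = False; M = True; R = True; P = False; G = True; A = False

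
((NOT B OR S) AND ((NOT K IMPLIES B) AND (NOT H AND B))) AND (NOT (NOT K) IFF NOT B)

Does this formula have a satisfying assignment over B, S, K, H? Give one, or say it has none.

B=T; S=T; K=F; H=F

  (NOT B OR S) AND ((NOT K IMPLIES B) AND (NOT H AND B)) = True
    NOT B OR S = True
      NOT B = False
    (NOT K IMPLIES B) AND (NOT H AND B) = True
      NOT K IMPLIES B = True
        NOT K = True
      NOT H AND B = True
        NOT H = True
  NOT (NOT K) IFF NOT B = True
    NOT (NOT K) = False
      NOT K = True
    NOT B = False
Both conjuncts True, so the formula holds.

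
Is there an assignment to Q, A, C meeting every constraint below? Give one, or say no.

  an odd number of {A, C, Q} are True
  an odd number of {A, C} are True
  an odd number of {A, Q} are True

Q=F, A=T, C=F

{A, C, Q}: 1 true → odd ✓
{A, C}: 1 true → odd ✓
{A, Q}: 1 true → odd ✓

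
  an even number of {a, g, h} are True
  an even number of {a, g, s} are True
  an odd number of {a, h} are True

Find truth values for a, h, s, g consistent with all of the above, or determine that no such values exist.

a = False, h = True, s = True, g = True

{a, g, h}: 2 true → even ✓
{a, g, s}: 2 true → even ✓
{a, h}: 1 true → odd ✓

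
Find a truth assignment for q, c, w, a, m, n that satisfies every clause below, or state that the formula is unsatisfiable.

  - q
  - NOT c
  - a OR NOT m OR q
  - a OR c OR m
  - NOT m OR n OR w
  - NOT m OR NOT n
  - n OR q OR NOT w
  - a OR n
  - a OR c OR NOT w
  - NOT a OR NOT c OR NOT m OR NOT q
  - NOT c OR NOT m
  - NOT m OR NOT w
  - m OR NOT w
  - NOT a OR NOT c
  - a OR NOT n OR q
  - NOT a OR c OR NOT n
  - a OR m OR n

q = True, c = False, w = False, a = True, m = False, n = False

Unit clause (q) forces q = True.
Unit clause (NOT c) forces c = False.
Try w = True:
  (a OR c OR NOT w) forces a = True.
  (NOT m OR NOT w) forces m = False.
  clause (m OR NOT w) is falsified — backtrack.
So w = False.
Set a = True.
  then (NOT a OR c OR NOT n) forces n = False.
  then (NOT m OR n OR w) forces m = False.
All clauses satisfied.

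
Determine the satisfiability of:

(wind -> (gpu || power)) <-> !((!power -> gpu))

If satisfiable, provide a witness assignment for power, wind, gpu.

power = False, wind = False, gpu = False

  (wind -> (gpu || power)) <-> !((!power -> gpu)) = True
    wind -> (gpu || power) = True
      gpu || power = False
    !((!power -> gpu)) = True
      !power -> gpu = False
        !power = True
The formula evaluates to True.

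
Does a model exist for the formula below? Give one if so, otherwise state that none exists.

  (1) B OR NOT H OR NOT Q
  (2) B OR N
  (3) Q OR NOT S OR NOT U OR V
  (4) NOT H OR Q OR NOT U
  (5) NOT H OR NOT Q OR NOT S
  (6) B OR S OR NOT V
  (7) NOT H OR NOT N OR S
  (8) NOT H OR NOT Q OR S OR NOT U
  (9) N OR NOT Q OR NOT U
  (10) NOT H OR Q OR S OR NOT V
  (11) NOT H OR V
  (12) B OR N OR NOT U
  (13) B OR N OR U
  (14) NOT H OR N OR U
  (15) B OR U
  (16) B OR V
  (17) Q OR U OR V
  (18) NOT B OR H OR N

V = True, N = True, S = True, H = False, B = True, Q = False, U = True

Set V = True.
Try N = False:
  (B OR N) forces B = True.
  (NOT B OR H OR N) forces H = True.
  (NOT H OR N OR U) forces U = True.
  (NOT H OR Q OR NOT U) forces Q = True.
  clause (N OR NOT Q OR NOT U) is falsified — backtrack.
So N = True.
Set S = True.
Set H = False.
Set B = True.
Set Q = False.
Set U = True.
All clauses satisfied.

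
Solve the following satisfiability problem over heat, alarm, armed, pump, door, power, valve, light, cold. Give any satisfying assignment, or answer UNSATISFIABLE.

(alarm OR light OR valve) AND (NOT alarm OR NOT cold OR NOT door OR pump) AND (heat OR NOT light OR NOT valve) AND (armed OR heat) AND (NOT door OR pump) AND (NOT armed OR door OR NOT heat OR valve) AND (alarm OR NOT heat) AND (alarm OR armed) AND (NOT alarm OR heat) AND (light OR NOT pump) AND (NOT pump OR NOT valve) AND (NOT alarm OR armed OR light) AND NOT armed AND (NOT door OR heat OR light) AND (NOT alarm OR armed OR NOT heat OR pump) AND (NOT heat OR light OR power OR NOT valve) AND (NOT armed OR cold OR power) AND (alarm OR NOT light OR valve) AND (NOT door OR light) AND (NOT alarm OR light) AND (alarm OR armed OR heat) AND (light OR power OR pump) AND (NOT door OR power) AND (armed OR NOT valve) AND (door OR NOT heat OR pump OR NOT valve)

heat = True, alarm = True, armed = False, pump = True, door = True, power = True, valve = False, light = True, cold = False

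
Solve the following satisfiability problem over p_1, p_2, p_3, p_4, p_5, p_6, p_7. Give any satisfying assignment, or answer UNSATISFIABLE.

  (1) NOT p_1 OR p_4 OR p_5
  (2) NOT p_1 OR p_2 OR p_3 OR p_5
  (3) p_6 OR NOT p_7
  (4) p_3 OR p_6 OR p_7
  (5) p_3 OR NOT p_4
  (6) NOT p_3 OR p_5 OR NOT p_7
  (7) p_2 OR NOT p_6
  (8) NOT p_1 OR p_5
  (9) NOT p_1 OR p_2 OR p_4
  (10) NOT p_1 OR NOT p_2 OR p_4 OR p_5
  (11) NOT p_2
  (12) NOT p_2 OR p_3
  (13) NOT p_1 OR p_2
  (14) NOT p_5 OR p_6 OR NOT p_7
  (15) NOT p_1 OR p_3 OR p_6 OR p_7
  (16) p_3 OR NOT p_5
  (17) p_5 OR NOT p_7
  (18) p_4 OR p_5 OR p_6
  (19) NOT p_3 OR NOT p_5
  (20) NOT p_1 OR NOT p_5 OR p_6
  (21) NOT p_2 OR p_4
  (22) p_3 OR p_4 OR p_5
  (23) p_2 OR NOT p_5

p_1: False; p_2: False; p_3: True; p_4: True; p_5: False; p_6: False; p_7: False

Unit clause (NOT p_2) forces p_2 = False.
In (NOT p_1 OR p_2) only NOT p_1 is left, so p_1 = False.
In (p_2 OR NOT p_5) only NOT p_5 is left, so p_5 = False.
In (p_2 OR NOT p_6) only NOT p_6 is left, so p_6 = False.
In (p_5 OR NOT p_7) only NOT p_7 is left, so p_7 = False.
In (p_4 OR p_5 OR p_6) only p_4 is left, so p_4 = True.
In (p_3 OR p_6 OR p_7) only p_3 is left, so p_3 = True.
All clauses satisfied.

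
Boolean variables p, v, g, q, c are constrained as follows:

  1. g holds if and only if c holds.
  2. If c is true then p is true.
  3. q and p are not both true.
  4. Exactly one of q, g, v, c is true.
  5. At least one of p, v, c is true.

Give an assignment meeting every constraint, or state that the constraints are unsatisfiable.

p=F; v=T; g=F; q=F; c=F

  (1) g=F, c=F — same ✓
  (2) c=F ⇒ p: vacuous ✓
  (3) q=F, p=F — not both ✓
  (4) {q, g, v, c}: 1 true — exactly one ✓
  (5) {p, v, c}: 1 true — at least one ✓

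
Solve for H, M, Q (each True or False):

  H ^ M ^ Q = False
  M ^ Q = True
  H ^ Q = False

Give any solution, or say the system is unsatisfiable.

H = True, M = False, Q = True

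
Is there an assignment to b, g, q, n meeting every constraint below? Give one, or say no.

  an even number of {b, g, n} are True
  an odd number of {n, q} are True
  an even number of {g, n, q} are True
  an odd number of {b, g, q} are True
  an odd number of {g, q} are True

b = False, g = True, q = False, n = True

{b, g, n}: 2 true → even ✓
{n, q}: 1 true → odd ✓
{g, n, q}: 2 true → even ✓
{b, g, q}: 1 true → odd ✓
{g, q}: 1 true → odd ✓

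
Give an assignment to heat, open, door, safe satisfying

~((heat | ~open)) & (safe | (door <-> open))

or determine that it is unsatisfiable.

heat=F, open=T, door=T, safe=F

  ~((heat | ~open)) = True
    heat | ~open = False
      ~open = False
  safe | (door <-> open) = True
    door <-> open = True
Both conjuncts True, so the formula holds.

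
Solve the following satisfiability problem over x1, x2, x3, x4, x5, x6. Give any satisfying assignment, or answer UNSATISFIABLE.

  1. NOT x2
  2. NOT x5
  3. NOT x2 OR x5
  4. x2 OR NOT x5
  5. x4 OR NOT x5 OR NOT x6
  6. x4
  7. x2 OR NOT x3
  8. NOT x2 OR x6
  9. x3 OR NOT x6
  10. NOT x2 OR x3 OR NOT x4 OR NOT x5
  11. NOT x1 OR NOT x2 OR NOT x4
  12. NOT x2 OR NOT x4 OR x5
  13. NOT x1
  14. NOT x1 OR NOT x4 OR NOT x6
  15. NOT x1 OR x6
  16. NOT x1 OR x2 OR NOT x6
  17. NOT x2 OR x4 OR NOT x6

x1: False, x2: False, x3: False, x4: True, x5: False, x6: False

Unit clause (NOT x2) forces x2 = False.
Unit clause (NOT x5) forces x5 = False.
Unit clause (x4) forces x4 = True.
In (x2 OR NOT x3) only NOT x3 is left, so x3 = False.
In (x3 OR NOT x6) only NOT x6 is left, so x6 = False.
Unit clause (NOT x1) forces x1 = False.
All clauses satisfied.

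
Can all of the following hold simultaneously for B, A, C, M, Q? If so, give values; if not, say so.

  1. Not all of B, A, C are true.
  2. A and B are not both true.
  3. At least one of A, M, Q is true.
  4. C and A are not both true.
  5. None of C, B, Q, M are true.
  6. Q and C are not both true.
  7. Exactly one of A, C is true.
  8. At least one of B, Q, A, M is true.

B = False, A = True, C = False, M = False, Q = False

  (1) {B, A, C}: 1/3 true — not all ✓
  (2) A=T, B=F — not both ✓
  (3) {A, M, Q}: 1 true — at least one ✓
  (4) C=F, A=T — not both ✓
  (5) {C, B, Q, M}: 0 true — none ✓
  (6) Q=F, C=F — not both ✓
  (7) {A, C}: 1 true — exactly one ✓
  (8) {B, Q, A, M}: 1 true — at least one ✓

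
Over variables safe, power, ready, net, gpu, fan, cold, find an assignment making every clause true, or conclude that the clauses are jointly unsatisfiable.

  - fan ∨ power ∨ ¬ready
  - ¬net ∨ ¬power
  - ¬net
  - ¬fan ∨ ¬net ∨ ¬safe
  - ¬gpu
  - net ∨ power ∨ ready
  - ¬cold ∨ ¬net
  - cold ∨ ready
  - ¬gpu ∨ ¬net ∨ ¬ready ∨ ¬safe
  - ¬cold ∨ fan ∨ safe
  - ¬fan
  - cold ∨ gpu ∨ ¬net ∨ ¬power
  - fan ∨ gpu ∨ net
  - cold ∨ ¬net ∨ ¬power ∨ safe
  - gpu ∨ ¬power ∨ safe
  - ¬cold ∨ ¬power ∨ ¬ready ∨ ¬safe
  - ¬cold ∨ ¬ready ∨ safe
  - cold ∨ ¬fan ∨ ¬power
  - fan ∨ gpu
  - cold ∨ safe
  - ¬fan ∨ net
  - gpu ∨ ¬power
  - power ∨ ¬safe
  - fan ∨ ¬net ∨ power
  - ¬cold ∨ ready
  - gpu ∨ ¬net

Unsatisfiable — no assignment works.

Case net = True:
  Clause (¬net) is falsified — contradiction.
Case net = False:
  (¬gpu) forces gpu = False.
  (¬fan) forces fan = False.
  Clause (fan ∨ gpu ∨ net) is falsified — contradiction.
Both cases fail, so the formula is unsatisfiable.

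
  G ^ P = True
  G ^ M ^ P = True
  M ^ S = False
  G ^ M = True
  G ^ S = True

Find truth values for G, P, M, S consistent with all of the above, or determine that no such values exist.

G: True; P: False; M: False; S: False

G ^ P = T ^ F = True ✓
G ^ M ^ P = T ^ F ^ F = True ✓
M ^ S = F ^ F = False ✓
G ^ M = T ^ F = True ✓
G ^ S = T ^ F = True ✓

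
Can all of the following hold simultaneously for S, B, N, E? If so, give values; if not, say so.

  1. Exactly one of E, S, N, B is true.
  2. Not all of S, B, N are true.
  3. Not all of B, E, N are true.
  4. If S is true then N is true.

S = False, B = False, N = False, E = True

  (1) {E, S, N, B}: 1 true — exactly one ✓
  (2) {S, B, N}: 0/3 true — not all ✓
  (3) {B, E, N}: 1/3 true — not all ✓
  (4) S=F ⇒ N: vacuous ✓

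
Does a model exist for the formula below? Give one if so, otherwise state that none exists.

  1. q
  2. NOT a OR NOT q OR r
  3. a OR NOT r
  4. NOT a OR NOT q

a=F; q=T; r=F

Unit clause (q) forces q = True.
In (NOT a OR NOT q) only NOT a is left, so a = False.
In (a OR NOT r) only NOT r is left, so r = False.
Check each clause:
  (q): q holds.
  (NOT a OR NOT q OR r): NOT a holds.
  (a OR NOT r): NOT r holds.
  (NOT a OR NOT q): NOT a holds.
All clauses satisfied.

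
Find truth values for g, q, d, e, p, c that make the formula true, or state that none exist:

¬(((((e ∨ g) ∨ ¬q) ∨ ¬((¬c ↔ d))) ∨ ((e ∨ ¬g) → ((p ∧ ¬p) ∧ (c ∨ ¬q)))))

g = False; q = True; d = False; e = False; p = False; c = True

  ¬(((((e ∨ g) ∨ ¬q) ∨ ¬((¬c ↔ d))) ∨ ((e ∨ ¬g) → ((p ∧ ¬p) ∧ (c ∨ ¬q))))) = True
    (((e ∨ g) ∨ ¬q) ∨ ¬((¬c ↔ d))) ∨ ((e ∨ ¬g) → ((p ∧ ¬p) ∧ (c ∨ ¬q))) = False
      ((e ∨ g) ∨ ¬q) ∨ ¬((¬c ↔ d)) = False
        (e ∨ g) ∨ ¬q = False
          e ∨ g = False
          ¬q = False
        ¬((¬c ↔ d)) = False
          ¬c ↔ d = True
            ¬c = False
      (e ∨ ¬g) → ((p ∧ ¬p) ∧ (c ∨ ¬q)) = False
        e ∨ ¬g = True
          ¬g = True
        (p ∧ ¬p) ∧ (c ∨ ¬q) = False
          p ∧ ¬p = False
            ¬p = True
          c ∨ ¬q = True
            ¬q = False
The formula evaluates to True.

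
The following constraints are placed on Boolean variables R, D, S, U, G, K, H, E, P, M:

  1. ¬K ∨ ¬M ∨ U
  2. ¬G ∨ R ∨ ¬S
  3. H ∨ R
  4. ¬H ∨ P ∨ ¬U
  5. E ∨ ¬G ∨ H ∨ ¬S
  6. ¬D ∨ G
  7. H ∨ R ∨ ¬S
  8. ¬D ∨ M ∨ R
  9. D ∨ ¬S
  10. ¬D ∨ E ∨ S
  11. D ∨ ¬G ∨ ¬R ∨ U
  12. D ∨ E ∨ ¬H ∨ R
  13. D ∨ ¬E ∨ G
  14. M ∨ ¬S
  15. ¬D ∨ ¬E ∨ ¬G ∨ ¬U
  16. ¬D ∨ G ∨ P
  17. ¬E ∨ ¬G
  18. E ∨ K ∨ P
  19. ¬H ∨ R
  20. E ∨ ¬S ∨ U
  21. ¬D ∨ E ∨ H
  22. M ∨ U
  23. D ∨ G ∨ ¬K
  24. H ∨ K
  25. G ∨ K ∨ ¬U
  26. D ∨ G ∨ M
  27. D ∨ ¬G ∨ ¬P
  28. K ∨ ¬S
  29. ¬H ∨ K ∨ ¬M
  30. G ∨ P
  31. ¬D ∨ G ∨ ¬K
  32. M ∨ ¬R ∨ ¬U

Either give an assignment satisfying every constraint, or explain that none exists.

Try R = False:
  (H ∨ R) forces H = True.
  clause (¬H ∨ R) is falsified — backtrack.
So R = True.
Set D = False.
  then (D ∨ ¬S) forces S = False.
Set U = True.
  then (M ∨ ¬R ∨ ¬U) forces M = True.
Try G = False:
  (D ∨ ¬E ∨ G) forces E = False.
  (D ∨ G ∨ ¬K) forces K = False.
  clause (G ∨ K ∨ ¬U) is falsified — backtrack.
So G = True.
  then (¬E ∨ ¬G) forces E = False.
  then (D ∨ ¬G ∨ ¬P) forces P = False.
  then (¬H ∨ P ∨ ¬U) forces H = False.
  then (E ∨ K ∨ P) forces K = True.
All clauses satisfied.

R = True, D = False, S = False, U = True, G = True, K = True, H = False, E = False, P = False, M = True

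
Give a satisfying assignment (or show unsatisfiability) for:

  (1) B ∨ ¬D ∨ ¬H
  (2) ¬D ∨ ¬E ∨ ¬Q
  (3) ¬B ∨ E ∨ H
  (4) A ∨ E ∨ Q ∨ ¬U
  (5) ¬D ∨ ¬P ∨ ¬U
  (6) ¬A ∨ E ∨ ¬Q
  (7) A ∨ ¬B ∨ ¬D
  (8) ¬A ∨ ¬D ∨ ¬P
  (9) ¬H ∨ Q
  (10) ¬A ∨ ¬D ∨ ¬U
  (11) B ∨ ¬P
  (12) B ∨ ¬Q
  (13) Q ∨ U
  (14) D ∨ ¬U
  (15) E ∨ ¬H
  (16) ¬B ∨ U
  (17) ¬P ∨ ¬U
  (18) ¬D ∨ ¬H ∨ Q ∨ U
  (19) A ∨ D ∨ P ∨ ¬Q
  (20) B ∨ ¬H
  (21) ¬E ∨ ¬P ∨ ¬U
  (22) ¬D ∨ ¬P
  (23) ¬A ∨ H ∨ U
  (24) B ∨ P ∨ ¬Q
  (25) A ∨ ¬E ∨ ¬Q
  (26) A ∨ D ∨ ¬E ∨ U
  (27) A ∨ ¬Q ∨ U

Set Q = False.
  then (¬H ∨ Q) forces H = False.
  then (Q ∨ U) forces U = True.
  then (D ∨ ¬U) forces D = True.
  then (¬P ∨ ¬U) forces P = False.
  then (¬A ∨ ¬D ∨ ¬U) forces A = False.
  then (A ∨ E ∨ Q ∨ ¬U) forces E = True.
  then (A ∨ ¬B ∨ ¬D) forces B = False.
All clauses satisfied.

Q = False; U = True; E = True; B = False; D = True; P = False; A = False; H = False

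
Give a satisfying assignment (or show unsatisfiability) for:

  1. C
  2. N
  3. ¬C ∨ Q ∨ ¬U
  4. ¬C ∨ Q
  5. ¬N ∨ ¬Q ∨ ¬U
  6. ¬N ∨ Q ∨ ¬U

C=T, N=T, Q=T, U=F

Unit clause (C) forces C = True.
Unit clause (N) forces N = True.
In (¬C ∨ Q) only Q is left, so Q = True.
In (¬N ∨ ¬Q ∨ ¬U) only ¬U is left, so U = False.
Check each clause:
  (C): C holds.
  (N): N holds.
  (¬C ∨ Q ∨ ¬U): Q holds.
  (¬C ∨ Q): Q holds.
  (¬N ∨ ¬Q ∨ ¬U): ¬U holds.
  (¬N ∨ Q ∨ ¬U): Q holds.
All clauses satisfied.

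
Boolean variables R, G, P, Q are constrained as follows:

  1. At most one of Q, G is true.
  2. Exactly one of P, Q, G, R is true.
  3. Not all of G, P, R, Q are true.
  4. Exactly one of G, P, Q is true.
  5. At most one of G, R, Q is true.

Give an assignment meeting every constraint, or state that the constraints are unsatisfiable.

R = False; G = False; P = True; Q = False

  (1) {Q, G}: 0 true — at most one ✓
  (2) {P, Q, G, R}: 1 true — exactly one ✓
  (3) {G, P, R, Q}: 1/4 true — not all ✓
  (4) {G, P, Q}: 1 true — exactly one ✓
  (5) {G, R, Q}: 0 true — at most one ✓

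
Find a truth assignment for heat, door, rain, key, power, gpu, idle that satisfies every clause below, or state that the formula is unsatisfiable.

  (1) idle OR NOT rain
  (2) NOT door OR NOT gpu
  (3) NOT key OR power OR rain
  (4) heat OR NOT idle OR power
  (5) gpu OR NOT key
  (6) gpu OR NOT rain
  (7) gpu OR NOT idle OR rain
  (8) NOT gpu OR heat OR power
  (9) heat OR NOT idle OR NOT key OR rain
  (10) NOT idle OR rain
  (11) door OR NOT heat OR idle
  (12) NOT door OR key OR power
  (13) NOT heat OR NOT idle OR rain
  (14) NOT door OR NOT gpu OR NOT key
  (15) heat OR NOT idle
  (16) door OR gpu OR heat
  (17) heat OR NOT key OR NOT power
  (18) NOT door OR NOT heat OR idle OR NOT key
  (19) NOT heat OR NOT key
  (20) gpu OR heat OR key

Set heat = True.
  then (NOT heat OR NOT key) forces key = False.
Set door = True.
  then (NOT door OR NOT gpu) forces gpu = False.
  then (gpu OR NOT rain) forces rain = False.
  then (gpu OR NOT idle OR rain) forces idle = False.
  then (NOT door OR key OR power) forces power = True.
All clauses satisfied.

heat = True, door = True, rain = False, key = False, power = True, gpu = False, idle = False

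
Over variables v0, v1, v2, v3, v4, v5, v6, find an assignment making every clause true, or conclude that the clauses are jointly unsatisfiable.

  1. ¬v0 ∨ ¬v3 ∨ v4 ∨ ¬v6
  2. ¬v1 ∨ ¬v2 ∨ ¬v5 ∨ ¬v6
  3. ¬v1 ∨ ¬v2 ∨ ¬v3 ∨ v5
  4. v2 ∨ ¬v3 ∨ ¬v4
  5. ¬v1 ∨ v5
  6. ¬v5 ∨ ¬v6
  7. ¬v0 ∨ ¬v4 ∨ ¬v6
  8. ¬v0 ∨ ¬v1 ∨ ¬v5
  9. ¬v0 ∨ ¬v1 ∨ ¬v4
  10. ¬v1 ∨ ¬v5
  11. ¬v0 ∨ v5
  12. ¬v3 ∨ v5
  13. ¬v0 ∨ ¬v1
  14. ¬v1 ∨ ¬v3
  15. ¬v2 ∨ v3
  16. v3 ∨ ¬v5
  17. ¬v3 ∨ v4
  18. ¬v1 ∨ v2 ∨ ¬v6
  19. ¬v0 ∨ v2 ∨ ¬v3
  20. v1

Case v1 = True:
  (¬v1 ∨ v5) forces v5 = True.
  Clause (¬v1 ∨ ¬v5) is falsified — contradiction.
Case v1 = False:
  Clause (v1) is falsified — contradiction.
Both cases fail, so the formula is unsatisfiable.

Unsatisfiable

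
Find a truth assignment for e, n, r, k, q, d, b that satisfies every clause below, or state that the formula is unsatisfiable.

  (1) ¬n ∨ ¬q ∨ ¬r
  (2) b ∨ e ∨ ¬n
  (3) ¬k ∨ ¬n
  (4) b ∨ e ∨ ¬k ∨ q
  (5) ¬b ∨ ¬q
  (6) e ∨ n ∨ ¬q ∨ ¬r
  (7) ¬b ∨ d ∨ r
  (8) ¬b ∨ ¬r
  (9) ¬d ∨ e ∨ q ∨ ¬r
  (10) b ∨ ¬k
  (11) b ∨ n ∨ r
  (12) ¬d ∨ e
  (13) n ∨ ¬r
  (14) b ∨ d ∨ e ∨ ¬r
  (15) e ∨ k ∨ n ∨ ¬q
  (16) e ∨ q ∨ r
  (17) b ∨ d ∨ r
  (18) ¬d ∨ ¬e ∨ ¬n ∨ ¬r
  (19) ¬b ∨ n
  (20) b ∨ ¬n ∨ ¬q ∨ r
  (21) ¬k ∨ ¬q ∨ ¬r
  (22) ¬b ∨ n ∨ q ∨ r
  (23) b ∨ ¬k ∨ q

Set e = True.
Set n = True.
  then (¬k ∨ ¬n) forces k = False.
Set r = False.
Try q = True:
  (¬b ∨ ¬q) forces b = False.
  clause (b ∨ ¬n ∨ ¬q ∨ r) is falsified — backtrack.
So q = False.
Set d = True.
Set b = True.
All clauses satisfied.

e = True; n = True; r = False; k = False; q = False; d = True; b = True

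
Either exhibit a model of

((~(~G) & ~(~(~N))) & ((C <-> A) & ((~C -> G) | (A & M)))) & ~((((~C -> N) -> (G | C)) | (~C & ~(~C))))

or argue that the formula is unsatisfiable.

Unsatisfiable

Case G = True: the conjunct ~((((~C -> N) -> (G | C)) | (~C & ~(~C)))) becomes ~((True | (~C & ~(~C)))) = False.
Case G = False: the conjunct ~(~G) becomes ~(~False) = False.
Both cases fail — unsatisfiable.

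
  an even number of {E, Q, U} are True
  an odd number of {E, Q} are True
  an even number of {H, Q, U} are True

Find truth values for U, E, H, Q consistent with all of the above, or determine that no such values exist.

U: True, E: True, H: True, Q: False

{E, Q, U}: 2 true → even ✓
{E, Q}: 1 true → odd ✓
{H, Q, U}: 2 true → even ✓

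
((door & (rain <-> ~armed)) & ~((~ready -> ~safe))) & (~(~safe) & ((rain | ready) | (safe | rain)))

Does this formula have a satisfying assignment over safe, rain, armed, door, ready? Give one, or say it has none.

safe = True, rain = False, armed = True, door = True, ready = False

  (door & (rain <-> ~armed)) & ~((~ready -> ~safe)) = True
    door & (rain <-> ~armed) = True
      rain <-> ~armed = True
        ~armed = False
    ~((~ready -> ~safe)) = True
      ~ready -> ~safe = False
        ~ready = True
        ~safe = False
  ~(~safe) & ((rain | ready) | (safe | rain)) = True
    ~(~safe) = True
      ~safe = False
    (rain | ready) | (safe | rain) = True
      rain | ready = False
      safe | rain = True
Both conjuncts True, so the formula holds.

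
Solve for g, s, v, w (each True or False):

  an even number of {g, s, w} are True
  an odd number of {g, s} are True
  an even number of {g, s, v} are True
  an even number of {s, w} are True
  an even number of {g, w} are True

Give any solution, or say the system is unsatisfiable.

Adding constraints 2, 4, 5 mod 2: every variable appears an even number of times on the left, so the left side is 0.
But the right sides sum to 1 (mod 2). 0 ≠ 1 — the system is inconsistent.

Unsatisfiable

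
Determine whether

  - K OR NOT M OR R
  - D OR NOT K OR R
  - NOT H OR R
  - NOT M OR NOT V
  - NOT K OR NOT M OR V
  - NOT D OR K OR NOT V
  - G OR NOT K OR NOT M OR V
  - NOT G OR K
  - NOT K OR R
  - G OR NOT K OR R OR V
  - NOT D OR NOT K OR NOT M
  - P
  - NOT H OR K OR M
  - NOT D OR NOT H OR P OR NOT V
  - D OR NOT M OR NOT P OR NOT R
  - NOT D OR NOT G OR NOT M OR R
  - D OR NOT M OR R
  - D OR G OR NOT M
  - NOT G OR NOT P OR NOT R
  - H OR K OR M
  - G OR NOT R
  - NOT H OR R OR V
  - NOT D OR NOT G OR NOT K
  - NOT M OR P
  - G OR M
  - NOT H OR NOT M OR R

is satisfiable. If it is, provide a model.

No satisfying assignment exists.

Case R = True:
  (P) forces P = True.
  (NOT G OR NOT P OR NOT R) forces G = False.
  Clause (G OR NOT R) is falsified — contradiction.
Case R = False:
  (NOT H OR R) forces H = False.
  (NOT K OR R) forces K = False.
  (K OR NOT M OR R) forces M = False.
  Clause (H OR K OR M) is falsified — contradiction.
Both cases fail, so the formula is unsatisfiable.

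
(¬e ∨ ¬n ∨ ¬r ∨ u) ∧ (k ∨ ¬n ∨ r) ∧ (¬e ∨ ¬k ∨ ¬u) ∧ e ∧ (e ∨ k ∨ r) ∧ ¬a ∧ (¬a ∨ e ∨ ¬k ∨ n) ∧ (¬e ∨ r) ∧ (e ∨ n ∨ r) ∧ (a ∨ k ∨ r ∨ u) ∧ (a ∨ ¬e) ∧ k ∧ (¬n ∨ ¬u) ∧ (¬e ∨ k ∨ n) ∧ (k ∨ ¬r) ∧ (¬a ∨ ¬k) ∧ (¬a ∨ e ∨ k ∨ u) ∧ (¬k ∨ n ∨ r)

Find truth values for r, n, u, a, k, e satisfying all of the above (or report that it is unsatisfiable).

Case a = True:
  Clause (¬a) is falsified — contradiction.
Case a = False:
  (e) forces e = True.
  Clause (a ∨ ¬e) is falsified — contradiction.
Both cases fail, so the formula is unsatisfiable.

Unsatisfiable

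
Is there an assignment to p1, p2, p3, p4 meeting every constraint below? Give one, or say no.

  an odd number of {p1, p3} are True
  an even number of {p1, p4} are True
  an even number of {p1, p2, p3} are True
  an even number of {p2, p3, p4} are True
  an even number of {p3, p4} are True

Adding constraints 1, 2, 5 mod 2: every variable appears an even number of times on the left, so the left side is 0.
But the right sides sum to 1 (mod 2). 0 ≠ 1 — the system is inconsistent.

Unsatisfiable — no assignment works.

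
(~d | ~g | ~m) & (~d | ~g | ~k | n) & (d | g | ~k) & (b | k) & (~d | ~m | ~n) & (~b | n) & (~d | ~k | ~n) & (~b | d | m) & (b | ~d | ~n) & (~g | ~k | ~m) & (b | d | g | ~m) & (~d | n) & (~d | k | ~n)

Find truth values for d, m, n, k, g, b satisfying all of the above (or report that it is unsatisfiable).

Try d = True:
  (~d | n) forces n = True.
  (~d | ~m | ~n) forces m = False.
  (~d | ~k | ~n) forces k = False.
  clause (~d | k | ~n) is falsified — backtrack.
So d = False.
Set m = False.
  then (~b | d | m) forces b = False.
  then (b | k) forces k = True.
  then (d | g | ~k) forces g = True.
Set n = True.
All clauses satisfied.

d = False, m = False, n = True, k = True, g = True, b = False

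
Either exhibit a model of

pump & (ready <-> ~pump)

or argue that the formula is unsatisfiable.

pump = True; ready = False

  ready <-> ~pump = True
    ~pump = False
Both conjuncts True, so the formula holds.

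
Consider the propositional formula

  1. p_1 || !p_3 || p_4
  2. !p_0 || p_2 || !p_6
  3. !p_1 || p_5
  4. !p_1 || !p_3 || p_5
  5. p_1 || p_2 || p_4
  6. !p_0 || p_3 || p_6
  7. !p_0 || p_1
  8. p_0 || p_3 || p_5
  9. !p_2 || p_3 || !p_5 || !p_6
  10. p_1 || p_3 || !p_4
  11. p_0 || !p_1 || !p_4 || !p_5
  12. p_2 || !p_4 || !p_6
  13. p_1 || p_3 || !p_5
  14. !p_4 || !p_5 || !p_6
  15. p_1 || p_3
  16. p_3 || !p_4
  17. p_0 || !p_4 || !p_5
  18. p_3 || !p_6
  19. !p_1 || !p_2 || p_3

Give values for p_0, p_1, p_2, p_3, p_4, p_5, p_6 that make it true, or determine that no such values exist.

p_0 = False, p_1 = True, p_2 = False, p_3 = False, p_4 = False, p_5 = True, p_6 = False

Set p_0 = False.
Set p_1 = True.
  then (!p_1 || p_5) forces p_5 = True.
  then (p_0 || !p_1 || !p_4 || !p_5) forces p_4 = False.
Set p_2 = False.
Set p_3 = False.
  then (p_3 || !p_6) forces p_6 = False.
All clauses satisfied.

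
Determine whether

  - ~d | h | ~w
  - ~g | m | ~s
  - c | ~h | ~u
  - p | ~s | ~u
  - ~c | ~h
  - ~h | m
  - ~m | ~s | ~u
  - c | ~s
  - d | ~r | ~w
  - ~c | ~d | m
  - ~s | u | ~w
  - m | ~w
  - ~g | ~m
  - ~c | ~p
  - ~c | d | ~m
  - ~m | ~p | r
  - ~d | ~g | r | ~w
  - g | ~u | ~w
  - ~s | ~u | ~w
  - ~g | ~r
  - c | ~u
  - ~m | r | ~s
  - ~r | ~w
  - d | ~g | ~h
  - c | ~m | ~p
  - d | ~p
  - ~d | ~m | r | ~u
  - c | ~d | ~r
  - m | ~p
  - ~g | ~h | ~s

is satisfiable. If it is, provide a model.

Set m = False.
  then (~h | m) forces h = False.
  then (m | ~w) forces w = False.
  then (m | ~p) forces p = False.
Set r = False.
Set c = True.
  then (~c | ~d | m) forces d = False.
Set s = False.
Set g = False.
Set u = False.
All clauses satisfied.

m=F, r=F, c=T, s=F, h=F, w=F, g=F, p=F, d=F, u=F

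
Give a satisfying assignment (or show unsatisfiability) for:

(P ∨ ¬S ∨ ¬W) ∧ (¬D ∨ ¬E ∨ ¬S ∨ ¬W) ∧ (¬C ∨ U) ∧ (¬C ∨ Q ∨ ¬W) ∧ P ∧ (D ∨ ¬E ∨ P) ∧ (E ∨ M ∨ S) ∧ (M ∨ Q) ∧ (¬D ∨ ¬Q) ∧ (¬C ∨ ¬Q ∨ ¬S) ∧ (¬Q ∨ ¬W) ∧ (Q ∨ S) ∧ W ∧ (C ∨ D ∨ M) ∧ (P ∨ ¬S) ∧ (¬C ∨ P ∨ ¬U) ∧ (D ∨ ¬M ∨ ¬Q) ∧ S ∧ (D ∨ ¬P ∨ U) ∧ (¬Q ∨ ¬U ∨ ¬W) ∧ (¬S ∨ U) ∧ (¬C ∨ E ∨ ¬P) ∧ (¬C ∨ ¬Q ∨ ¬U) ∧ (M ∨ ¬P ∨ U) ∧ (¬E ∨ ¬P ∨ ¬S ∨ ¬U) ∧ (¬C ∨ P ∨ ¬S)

Unit clause (P) forces P = True.
Unit clause (W) forces W = True.
Unit clause (S) forces S = True.
In (¬S ∨ U) only U is left, so U = True.
In (¬E ∨ ¬P ∨ ¬S ∨ ¬U) only ¬E is left, so E = False.
In (¬Q ∨ ¬W) only ¬Q is left, so Q = False.
In (¬C ∨ E ∨ ¬P) only ¬C is left, so C = False.
In (M ∨ Q) only M is left, so M = True.
Set D = True.
All clauses satisfied.

M = True; Q = False; E = False; U = True; S = True; W = True; D = True; C = False; P = True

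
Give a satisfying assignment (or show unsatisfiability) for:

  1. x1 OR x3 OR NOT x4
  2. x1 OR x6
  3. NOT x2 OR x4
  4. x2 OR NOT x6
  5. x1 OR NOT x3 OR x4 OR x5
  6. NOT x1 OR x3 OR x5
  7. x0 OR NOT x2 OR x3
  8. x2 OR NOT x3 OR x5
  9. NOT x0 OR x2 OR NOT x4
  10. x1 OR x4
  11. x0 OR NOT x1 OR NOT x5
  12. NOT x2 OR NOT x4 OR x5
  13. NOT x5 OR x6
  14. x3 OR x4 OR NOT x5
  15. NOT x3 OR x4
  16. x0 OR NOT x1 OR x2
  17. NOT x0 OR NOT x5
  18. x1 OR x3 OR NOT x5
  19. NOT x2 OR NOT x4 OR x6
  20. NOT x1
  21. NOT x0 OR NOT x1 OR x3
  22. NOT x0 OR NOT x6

Unit clause (NOT x1) forces x1 = False.
In (x1 OR x6) only x6 is left, so x6 = True.
In (x2 OR NOT x6) only x2 is left, so x2 = True.
In (x1 OR x4) only x4 is left, so x4 = True.
In (NOT x2 OR NOT x4 OR x5) only x5 is left, so x5 = True.
In (NOT x0 OR NOT x5) only NOT x0 is left, so x0 = False.
In (x1 OR x3 OR NOT x5) only x3 is left, so x3 = True.
All clauses satisfied.

x0: False, x1: False, x2: True, x3: True, x4: True, x5: True, x6: True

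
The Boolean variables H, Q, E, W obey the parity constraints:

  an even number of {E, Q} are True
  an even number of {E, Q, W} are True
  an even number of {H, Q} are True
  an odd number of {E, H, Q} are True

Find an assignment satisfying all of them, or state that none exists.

H=T, Q=T, E=T, W=F

{E, Q}: 2 true → even ✓
{E, Q, W}: 2 true → even ✓
{H, Q}: 2 true → even ✓
{E, H, Q}: 3 true → odd ✓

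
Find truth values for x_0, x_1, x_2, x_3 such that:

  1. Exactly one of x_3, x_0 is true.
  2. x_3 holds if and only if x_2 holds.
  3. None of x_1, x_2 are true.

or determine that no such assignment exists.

x_0 = True; x_1 = False; x_2 = False; x_3 = False

  (1) {x_3, x_0}: 1 true — exactly one ✓
  (2) x_3=F, x_2=F — same ✓
  (3) {x_1, x_2}: 0 true — none ✓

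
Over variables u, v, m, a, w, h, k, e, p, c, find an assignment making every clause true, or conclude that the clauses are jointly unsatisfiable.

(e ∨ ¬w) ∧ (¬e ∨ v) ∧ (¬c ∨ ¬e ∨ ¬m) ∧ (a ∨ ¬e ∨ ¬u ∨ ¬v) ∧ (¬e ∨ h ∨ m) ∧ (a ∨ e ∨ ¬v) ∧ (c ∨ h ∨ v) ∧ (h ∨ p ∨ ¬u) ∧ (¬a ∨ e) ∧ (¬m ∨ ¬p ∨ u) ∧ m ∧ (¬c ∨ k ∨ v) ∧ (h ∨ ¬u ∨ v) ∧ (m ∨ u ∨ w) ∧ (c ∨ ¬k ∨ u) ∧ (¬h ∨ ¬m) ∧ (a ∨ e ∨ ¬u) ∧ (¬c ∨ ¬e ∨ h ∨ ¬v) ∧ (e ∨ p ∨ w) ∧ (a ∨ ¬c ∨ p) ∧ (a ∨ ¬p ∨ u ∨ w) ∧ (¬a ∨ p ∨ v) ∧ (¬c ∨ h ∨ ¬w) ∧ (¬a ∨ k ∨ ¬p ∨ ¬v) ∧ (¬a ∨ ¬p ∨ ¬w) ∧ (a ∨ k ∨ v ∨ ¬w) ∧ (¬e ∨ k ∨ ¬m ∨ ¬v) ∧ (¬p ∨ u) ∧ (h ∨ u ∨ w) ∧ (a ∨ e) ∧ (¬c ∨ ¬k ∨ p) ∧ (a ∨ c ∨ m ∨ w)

Unit clause (m) forces m = True.
In (¬h ∨ ¬m) only ¬h is left, so h = False.
Set u = True.
  then (h ∨ p ∨ ¬u) forces p = True.
  then (h ∨ ¬u ∨ v) forces v = True.
Try a = False:
  (a ∨ ¬e ∨ ¬u ∨ ¬v) forces e = False.
  clause (a ∨ e ∨ ¬v) is falsified — backtrack.
So a = True.
  then (¬a ∨ e) forces e = True.
  then (¬c ∨ ¬e ∨ h ∨ ¬v) forces c = False.
  then (¬a ∨ k ∨ ¬p ∨ ¬v) forces k = True.
  then (¬a ∨ ¬p ∨ ¬w) forces w = False.
All clauses satisfied.

u = True; v = True; m = True; a = True; w = False; h = False; k = True; e = True; p = True; c = False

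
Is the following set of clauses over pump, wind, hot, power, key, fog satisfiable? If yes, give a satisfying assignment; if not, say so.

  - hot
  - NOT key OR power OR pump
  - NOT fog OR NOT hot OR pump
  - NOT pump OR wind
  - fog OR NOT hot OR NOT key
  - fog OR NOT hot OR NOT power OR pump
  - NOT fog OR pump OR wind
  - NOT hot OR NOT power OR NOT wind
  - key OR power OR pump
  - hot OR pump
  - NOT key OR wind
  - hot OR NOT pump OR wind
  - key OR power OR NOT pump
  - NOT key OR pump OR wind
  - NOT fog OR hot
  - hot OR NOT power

pump = True; wind = True; hot = True; power = False; key = True; fog = True

Unit clause (hot) forces hot = True.
Try pump = False:
  (NOT fog OR NOT hot OR pump) forces fog = False.
  (fog OR NOT hot OR NOT key) forces key = False.
  (fog OR NOT hot OR NOT power OR pump) forces power = False.
  clause (key OR power OR pump) is falsified — backtrack.
So pump = True.
  then (NOT pump OR wind) forces wind = True.
  then (NOT hot OR NOT power OR NOT wind) forces power = False.
  then (key OR power OR NOT pump) forces key = True.
  then (fog OR NOT hot OR NOT key) forces fog = True.
All clauses satisfied.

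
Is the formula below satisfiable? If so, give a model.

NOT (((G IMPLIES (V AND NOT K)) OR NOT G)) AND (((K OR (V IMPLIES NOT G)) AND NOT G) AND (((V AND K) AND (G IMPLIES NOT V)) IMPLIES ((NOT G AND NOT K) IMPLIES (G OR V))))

Case G = True: the conjunct NOT G is False.
Case G = False: the conjunct NOT (((G IMPLIES (V AND NOT K)) OR NOT G)) becomes NOT ((True OR True)) = False.
Both cases fail — unsatisfiable.

The formula is unsatisfiable.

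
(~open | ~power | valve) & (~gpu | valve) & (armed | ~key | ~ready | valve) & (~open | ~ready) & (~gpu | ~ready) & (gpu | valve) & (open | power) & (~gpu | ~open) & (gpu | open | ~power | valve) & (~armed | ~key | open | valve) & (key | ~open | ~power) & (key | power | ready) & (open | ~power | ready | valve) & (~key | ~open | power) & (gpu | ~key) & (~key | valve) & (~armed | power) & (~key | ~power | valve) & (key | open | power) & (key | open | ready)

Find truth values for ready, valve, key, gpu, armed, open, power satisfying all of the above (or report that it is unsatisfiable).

Set ready = True.
  then (~open | ~ready) forces open = False.
  then (~gpu | ~ready) forces gpu = False.
  then (gpu | valve) forces valve = True.
  then (open | power) forces power = True.
  then (gpu | ~key) forces key = False.
Set armed = False.
All clauses satisfied.

ready = True, valve = True, key = False, gpu = False, armed = False, open = False, power = True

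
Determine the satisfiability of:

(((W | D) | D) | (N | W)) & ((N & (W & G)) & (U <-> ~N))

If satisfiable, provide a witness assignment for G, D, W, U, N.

G = True, D = False, W = True, U = False, N = True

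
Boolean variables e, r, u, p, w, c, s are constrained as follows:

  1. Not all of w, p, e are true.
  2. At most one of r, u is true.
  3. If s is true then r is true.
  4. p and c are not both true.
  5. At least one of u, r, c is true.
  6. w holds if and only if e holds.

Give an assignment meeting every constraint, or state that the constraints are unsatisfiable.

e: True; r: True; u: False; p: False; w: True; c: False; s: False

  (1) {w, p, e}: 2/3 true — not all ✓
  (2) {r, u}: 1 true — at most one ✓
  (3) s=F ⇒ r: vacuous ✓
  (4) p=F, c=F — not both ✓
  (5) {u, r, c}: 1 true — at least one ✓
  (6) w=T, e=T — same ✓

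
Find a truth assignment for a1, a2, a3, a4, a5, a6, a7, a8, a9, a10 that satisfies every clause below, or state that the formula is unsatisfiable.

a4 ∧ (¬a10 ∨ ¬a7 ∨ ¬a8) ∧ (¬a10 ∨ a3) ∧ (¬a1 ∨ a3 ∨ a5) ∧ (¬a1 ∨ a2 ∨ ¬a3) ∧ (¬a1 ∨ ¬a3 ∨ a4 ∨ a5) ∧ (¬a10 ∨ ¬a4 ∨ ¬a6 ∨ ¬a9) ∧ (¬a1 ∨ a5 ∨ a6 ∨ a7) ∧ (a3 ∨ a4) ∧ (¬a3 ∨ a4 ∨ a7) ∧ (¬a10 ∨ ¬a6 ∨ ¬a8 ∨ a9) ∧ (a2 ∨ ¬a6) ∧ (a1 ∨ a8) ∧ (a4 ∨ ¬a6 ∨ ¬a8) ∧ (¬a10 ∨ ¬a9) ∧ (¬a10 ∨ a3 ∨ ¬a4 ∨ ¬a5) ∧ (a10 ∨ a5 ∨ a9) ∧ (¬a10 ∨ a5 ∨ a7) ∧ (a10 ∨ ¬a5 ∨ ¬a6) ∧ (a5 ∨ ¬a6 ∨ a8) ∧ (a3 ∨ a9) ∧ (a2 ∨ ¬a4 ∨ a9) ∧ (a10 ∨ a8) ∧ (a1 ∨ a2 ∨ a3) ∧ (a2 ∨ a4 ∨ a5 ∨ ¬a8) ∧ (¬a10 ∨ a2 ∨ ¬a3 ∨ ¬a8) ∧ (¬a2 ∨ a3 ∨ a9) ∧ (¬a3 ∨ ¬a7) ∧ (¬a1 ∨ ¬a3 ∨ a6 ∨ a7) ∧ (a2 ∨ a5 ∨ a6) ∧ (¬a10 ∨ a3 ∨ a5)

Unit clause (a4) forces a4 = True.
Set a1 = False.
  then (a1 ∨ a8) forces a8 = True.
Set a2 = True.
Set a3 = False.
  then (¬a10 ∨ a3) forces a10 = False.
  then (a3 ∨ a9) forces a9 = True.
Set a5 = False.
Set a6 = True.
Set a7 = True.
All clauses satisfied.

a1=F; a2=T; a3=F; a4=T; a5=F; a6=T; a7=T; a8=T; a9=T; a10=F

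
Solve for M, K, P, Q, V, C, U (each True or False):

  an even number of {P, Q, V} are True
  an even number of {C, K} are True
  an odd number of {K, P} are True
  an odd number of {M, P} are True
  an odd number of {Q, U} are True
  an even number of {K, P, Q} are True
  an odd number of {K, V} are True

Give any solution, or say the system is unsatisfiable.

Adding constraints 1, 6, 7 mod 2: every variable appears an even number of times on the left, so the left side is 0.
But the right sides sum to 1 (mod 2). 0 ≠ 1 — the system is inconsistent.

Unsatisfiable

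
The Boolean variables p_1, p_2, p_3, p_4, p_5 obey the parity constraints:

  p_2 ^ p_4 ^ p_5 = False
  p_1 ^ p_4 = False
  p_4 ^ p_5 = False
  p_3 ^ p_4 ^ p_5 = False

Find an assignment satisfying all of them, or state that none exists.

p_1 = True; p_2 = False; p_3 = False; p_4 = True; p_5 = True

p_2 ^ p_4 ^ p_5 = F ^ T ^ T = False ✓
p_1 ^ p_4 = T ^ T = False ✓
p_4 ^ p_5 = T ^ T = False ✓
p_3 ^ p_4 ^ p_5 = F ^ T ^ T = False ✓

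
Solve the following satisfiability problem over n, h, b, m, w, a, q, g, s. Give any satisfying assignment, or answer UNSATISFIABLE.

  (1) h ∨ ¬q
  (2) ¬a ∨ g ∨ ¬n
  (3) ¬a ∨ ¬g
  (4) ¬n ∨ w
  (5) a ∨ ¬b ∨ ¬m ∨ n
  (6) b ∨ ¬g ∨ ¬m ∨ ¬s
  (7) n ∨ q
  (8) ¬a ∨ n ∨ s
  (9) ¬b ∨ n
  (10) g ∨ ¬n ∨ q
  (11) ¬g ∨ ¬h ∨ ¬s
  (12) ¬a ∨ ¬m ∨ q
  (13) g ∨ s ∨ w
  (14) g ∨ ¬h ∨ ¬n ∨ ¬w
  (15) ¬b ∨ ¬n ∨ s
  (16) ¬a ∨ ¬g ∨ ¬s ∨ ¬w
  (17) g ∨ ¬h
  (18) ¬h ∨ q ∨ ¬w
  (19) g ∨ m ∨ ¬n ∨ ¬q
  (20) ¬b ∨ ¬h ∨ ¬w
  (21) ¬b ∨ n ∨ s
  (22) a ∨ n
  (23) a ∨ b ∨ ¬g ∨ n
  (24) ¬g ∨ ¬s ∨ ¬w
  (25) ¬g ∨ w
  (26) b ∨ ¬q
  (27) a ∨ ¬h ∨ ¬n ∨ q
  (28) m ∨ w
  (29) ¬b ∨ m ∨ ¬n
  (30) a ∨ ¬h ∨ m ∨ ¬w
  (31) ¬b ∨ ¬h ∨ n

Try n = False:
  (n ∨ q) forces q = True.
  (h ∨ ¬q) forces h = True.
  (¬b ∨ n) forces b = False.
  clause (b ∨ ¬q) is falsified — backtrack.
So n = True.
  then (¬n ∨ w) forces w = True.
Set h = False.
  then (h ∨ ¬q) forces q = False.
  then (g ∨ ¬n ∨ q) forces g = True.
  then (¬g ∨ ¬s ∨ ¬w) forces s = False.
  then (¬a ∨ ¬g) forces a = False.
  then (¬b ∨ ¬n ∨ s) forces b = False.
Set m = False.
All clauses satisfied.

n = True, h = False, b = False, m = False, w = True, a = False, q = False, g = True, s = False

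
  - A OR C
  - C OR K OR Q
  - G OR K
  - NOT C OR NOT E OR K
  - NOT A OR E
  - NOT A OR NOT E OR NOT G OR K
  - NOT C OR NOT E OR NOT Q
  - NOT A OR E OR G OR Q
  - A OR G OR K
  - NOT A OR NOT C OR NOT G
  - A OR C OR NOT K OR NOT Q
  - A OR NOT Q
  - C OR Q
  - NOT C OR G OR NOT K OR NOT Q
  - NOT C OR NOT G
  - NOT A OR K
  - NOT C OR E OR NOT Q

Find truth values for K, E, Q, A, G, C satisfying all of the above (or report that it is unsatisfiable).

K = True; E = False; Q = False; A = False; G = False; C = True

Try K = False:
  (G OR K) forces G = True.
  (NOT C OR NOT G) forces C = False.
  (A OR C) forces A = True.
  clause (NOT A OR K) is falsified — backtrack.
So K = True.
Set E = False.
  then (NOT A OR E) forces A = False.
  then (A OR NOT Q) forces Q = False.
  then (C OR Q) forces C = True.
  then (NOT C OR NOT G) forces G = False.
All clauses satisfied.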